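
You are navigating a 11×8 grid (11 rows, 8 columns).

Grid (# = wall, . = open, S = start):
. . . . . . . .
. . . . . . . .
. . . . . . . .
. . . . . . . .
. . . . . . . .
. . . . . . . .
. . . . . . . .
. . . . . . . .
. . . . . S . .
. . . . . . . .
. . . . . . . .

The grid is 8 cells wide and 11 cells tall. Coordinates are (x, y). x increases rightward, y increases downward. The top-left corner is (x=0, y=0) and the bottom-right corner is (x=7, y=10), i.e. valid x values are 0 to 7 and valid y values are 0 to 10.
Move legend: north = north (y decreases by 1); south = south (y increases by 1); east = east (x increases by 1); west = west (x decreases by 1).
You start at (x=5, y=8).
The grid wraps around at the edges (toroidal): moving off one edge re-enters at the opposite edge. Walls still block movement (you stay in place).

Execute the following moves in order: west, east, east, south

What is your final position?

Start: (x=5, y=8)
  west (west): (x=5, y=8) -> (x=4, y=8)
  east (east): (x=4, y=8) -> (x=5, y=8)
  east (east): (x=5, y=8) -> (x=6, y=8)
  south (south): (x=6, y=8) -> (x=6, y=9)
Final: (x=6, y=9)

Answer: Final position: (x=6, y=9)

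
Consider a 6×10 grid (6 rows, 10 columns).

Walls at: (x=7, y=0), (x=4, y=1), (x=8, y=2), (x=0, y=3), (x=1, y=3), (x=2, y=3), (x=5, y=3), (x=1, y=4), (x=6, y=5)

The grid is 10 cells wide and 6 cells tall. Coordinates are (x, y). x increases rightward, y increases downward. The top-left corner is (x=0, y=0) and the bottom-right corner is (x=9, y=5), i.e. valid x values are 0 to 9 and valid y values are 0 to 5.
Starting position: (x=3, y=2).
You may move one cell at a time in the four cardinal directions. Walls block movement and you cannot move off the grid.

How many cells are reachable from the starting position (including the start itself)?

Answer: Reachable cells: 51

Derivation:
BFS flood-fill from (x=3, y=2):
  Distance 0: (x=3, y=2)
  Distance 1: (x=3, y=1), (x=2, y=2), (x=4, y=2), (x=3, y=3)
  Distance 2: (x=3, y=0), (x=2, y=1), (x=1, y=2), (x=5, y=2), (x=4, y=3), (x=3, y=4)
  Distance 3: (x=2, y=0), (x=4, y=0), (x=1, y=1), (x=5, y=1), (x=0, y=2), (x=6, y=2), (x=2, y=4), (x=4, y=4), (x=3, y=5)
  Distance 4: (x=1, y=0), (x=5, y=0), (x=0, y=1), (x=6, y=1), (x=7, y=2), (x=6, y=3), (x=5, y=4), (x=2, y=5), (x=4, y=5)
  Distance 5: (x=0, y=0), (x=6, y=0), (x=7, y=1), (x=7, y=3), (x=6, y=4), (x=1, y=5), (x=5, y=5)
  Distance 6: (x=8, y=1), (x=8, y=3), (x=7, y=4), (x=0, y=5)
  Distance 7: (x=8, y=0), (x=9, y=1), (x=9, y=3), (x=0, y=4), (x=8, y=4), (x=7, y=5)
  Distance 8: (x=9, y=0), (x=9, y=2), (x=9, y=4), (x=8, y=5)
  Distance 9: (x=9, y=5)
Total reachable: 51 (grid has 51 open cells total)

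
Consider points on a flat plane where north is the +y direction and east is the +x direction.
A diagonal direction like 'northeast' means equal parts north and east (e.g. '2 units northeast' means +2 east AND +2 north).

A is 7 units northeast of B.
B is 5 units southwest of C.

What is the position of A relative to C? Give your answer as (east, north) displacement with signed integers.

Place C at the origin (east=0, north=0).
  B is 5 units southwest of C: delta (east=-5, north=-5); B at (east=-5, north=-5).
  A is 7 units northeast of B: delta (east=+7, north=+7); A at (east=2, north=2).
Therefore A relative to C: (east=2, north=2).

Answer: A is at (east=2, north=2) relative to C.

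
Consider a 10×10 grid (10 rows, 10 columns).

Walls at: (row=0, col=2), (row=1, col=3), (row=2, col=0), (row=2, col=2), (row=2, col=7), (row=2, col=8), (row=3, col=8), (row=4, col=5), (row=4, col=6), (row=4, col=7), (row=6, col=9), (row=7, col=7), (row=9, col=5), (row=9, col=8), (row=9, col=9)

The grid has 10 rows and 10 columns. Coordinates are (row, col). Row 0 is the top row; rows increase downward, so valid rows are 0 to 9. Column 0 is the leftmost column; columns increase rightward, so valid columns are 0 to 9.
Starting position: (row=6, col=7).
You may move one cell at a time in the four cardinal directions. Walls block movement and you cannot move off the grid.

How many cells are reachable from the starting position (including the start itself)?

Answer: Reachable cells: 85

Derivation:
BFS flood-fill from (row=6, col=7):
  Distance 0: (row=6, col=7)
  Distance 1: (row=5, col=7), (row=6, col=6), (row=6, col=8)
  Distance 2: (row=5, col=6), (row=5, col=8), (row=6, col=5), (row=7, col=6), (row=7, col=8)
  Distance 3: (row=4, col=8), (row=5, col=5), (row=5, col=9), (row=6, col=4), (row=7, col=5), (row=7, col=9), (row=8, col=6), (row=8, col=8)
  Distance 4: (row=4, col=9), (row=5, col=4), (row=6, col=3), (row=7, col=4), (row=8, col=5), (row=8, col=7), (row=8, col=9), (row=9, col=6)
  Distance 5: (row=3, col=9), (row=4, col=4), (row=5, col=3), (row=6, col=2), (row=7, col=3), (row=8, col=4), (row=9, col=7)
  Distance 6: (row=2, col=9), (row=3, col=4), (row=4, col=3), (row=5, col=2), (row=6, col=1), (row=7, col=2), (row=8, col=3), (row=9, col=4)
  Distance 7: (row=1, col=9), (row=2, col=4), (row=3, col=3), (row=3, col=5), (row=4, col=2), (row=5, col=1), (row=6, col=0), (row=7, col=1), (row=8, col=2), (row=9, col=3)
  Distance 8: (row=0, col=9), (row=1, col=4), (row=1, col=8), (row=2, col=3), (row=2, col=5), (row=3, col=2), (row=3, col=6), (row=4, col=1), (row=5, col=0), (row=7, col=0), (row=8, col=1), (row=9, col=2)
  Distance 9: (row=0, col=4), (row=0, col=8), (row=1, col=5), (row=1, col=7), (row=2, col=6), (row=3, col=1), (row=3, col=7), (row=4, col=0), (row=8, col=0), (row=9, col=1)
  Distance 10: (row=0, col=3), (row=0, col=5), (row=0, col=7), (row=1, col=6), (row=2, col=1), (row=3, col=0), (row=9, col=0)
  Distance 11: (row=0, col=6), (row=1, col=1)
  Distance 12: (row=0, col=1), (row=1, col=0), (row=1, col=2)
  Distance 13: (row=0, col=0)
Total reachable: 85 (grid has 85 open cells total)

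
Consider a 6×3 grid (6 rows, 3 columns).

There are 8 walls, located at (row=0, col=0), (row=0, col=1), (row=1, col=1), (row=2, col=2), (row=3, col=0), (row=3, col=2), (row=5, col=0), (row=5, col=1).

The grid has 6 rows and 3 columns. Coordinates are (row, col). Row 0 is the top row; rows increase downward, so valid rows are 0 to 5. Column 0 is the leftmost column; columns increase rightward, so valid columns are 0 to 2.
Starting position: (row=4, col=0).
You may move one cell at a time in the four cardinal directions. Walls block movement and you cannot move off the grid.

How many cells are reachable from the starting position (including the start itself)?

Answer: Reachable cells: 8

Derivation:
BFS flood-fill from (row=4, col=0):
  Distance 0: (row=4, col=0)
  Distance 1: (row=4, col=1)
  Distance 2: (row=3, col=1), (row=4, col=2)
  Distance 3: (row=2, col=1), (row=5, col=2)
  Distance 4: (row=2, col=0)
  Distance 5: (row=1, col=0)
Total reachable: 8 (grid has 10 open cells total)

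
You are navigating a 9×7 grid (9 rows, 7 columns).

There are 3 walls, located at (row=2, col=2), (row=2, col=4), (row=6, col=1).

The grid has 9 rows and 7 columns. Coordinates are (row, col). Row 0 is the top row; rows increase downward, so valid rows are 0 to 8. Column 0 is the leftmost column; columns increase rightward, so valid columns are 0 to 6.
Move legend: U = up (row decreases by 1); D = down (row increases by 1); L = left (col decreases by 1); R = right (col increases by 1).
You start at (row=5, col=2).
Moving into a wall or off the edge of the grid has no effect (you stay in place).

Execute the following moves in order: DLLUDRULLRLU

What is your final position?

Start: (row=5, col=2)
  D (down): (row=5, col=2) -> (row=6, col=2)
  L (left): blocked, stay at (row=6, col=2)
  L (left): blocked, stay at (row=6, col=2)
  U (up): (row=6, col=2) -> (row=5, col=2)
  D (down): (row=5, col=2) -> (row=6, col=2)
  R (right): (row=6, col=2) -> (row=6, col=3)
  U (up): (row=6, col=3) -> (row=5, col=3)
  L (left): (row=5, col=3) -> (row=5, col=2)
  L (left): (row=5, col=2) -> (row=5, col=1)
  R (right): (row=5, col=1) -> (row=5, col=2)
  L (left): (row=5, col=2) -> (row=5, col=1)
  U (up): (row=5, col=1) -> (row=4, col=1)
Final: (row=4, col=1)

Answer: Final position: (row=4, col=1)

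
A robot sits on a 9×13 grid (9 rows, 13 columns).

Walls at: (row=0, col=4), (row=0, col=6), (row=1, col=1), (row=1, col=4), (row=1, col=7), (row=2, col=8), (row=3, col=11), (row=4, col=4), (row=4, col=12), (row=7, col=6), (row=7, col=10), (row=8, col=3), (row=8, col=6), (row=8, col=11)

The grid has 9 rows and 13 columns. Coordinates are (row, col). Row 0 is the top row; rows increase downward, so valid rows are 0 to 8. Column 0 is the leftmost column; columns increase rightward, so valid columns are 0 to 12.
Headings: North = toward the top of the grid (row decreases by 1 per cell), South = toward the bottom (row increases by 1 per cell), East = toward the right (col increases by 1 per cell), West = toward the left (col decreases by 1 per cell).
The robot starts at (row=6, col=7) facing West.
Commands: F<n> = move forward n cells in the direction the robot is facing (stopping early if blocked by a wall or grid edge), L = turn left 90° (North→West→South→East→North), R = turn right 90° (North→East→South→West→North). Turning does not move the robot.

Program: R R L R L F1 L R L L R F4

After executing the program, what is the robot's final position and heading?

Answer: Final position: (row=5, col=3), facing West

Derivation:
Start: (row=6, col=7), facing West
  R: turn right, now facing North
  R: turn right, now facing East
  L: turn left, now facing North
  R: turn right, now facing East
  L: turn left, now facing North
  F1: move forward 1, now at (row=5, col=7)
  L: turn left, now facing West
  R: turn right, now facing North
  L: turn left, now facing West
  L: turn left, now facing South
  R: turn right, now facing West
  F4: move forward 4, now at (row=5, col=3)
Final: (row=5, col=3), facing West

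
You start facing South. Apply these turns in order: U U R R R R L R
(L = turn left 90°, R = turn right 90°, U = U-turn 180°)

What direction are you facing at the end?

Start: South
  U (U-turn (180°)) -> North
  U (U-turn (180°)) -> South
  R (right (90° clockwise)) -> West
  R (right (90° clockwise)) -> North
  R (right (90° clockwise)) -> East
  R (right (90° clockwise)) -> South
  L (left (90° counter-clockwise)) -> East
  R (right (90° clockwise)) -> South
Final: South

Answer: Final heading: South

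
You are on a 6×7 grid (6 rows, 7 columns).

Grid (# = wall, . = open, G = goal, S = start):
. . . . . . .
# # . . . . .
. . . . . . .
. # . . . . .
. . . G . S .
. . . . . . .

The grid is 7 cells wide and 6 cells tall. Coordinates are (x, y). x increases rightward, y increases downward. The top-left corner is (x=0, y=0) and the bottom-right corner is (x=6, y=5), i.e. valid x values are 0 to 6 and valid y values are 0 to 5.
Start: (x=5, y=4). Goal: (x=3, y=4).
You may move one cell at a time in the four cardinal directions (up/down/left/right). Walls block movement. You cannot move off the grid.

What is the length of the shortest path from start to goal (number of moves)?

Answer: Shortest path length: 2

Derivation:
BFS from (x=5, y=4) until reaching (x=3, y=4):
  Distance 0: (x=5, y=4)
  Distance 1: (x=5, y=3), (x=4, y=4), (x=6, y=4), (x=5, y=5)
  Distance 2: (x=5, y=2), (x=4, y=3), (x=6, y=3), (x=3, y=4), (x=4, y=5), (x=6, y=5)  <- goal reached here
One shortest path (2 moves): (x=5, y=4) -> (x=4, y=4) -> (x=3, y=4)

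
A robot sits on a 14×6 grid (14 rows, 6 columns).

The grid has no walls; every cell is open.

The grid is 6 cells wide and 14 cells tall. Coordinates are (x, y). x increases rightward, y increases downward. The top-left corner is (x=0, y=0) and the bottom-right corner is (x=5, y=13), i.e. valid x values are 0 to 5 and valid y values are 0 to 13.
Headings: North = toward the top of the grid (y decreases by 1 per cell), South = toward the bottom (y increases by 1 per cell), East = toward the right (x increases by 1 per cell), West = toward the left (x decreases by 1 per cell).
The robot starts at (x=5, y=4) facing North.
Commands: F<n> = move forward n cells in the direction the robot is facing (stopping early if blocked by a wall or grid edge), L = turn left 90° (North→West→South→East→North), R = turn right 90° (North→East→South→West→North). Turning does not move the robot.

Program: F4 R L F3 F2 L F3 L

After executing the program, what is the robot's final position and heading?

Answer: Final position: (x=2, y=0), facing South

Derivation:
Start: (x=5, y=4), facing North
  F4: move forward 4, now at (x=5, y=0)
  R: turn right, now facing East
  L: turn left, now facing North
  F3: move forward 0/3 (blocked), now at (x=5, y=0)
  F2: move forward 0/2 (blocked), now at (x=5, y=0)
  L: turn left, now facing West
  F3: move forward 3, now at (x=2, y=0)
  L: turn left, now facing South
Final: (x=2, y=0), facing South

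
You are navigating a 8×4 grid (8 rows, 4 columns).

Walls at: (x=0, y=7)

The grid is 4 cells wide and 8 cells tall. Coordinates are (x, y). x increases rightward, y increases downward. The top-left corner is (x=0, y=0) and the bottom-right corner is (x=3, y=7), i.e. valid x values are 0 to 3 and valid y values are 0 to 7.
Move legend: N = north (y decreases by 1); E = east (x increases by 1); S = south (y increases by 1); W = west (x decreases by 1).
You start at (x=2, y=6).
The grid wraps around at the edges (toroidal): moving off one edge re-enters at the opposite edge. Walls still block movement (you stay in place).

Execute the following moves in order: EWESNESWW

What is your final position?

Start: (x=2, y=6)
  E (east): (x=2, y=6) -> (x=3, y=6)
  W (west): (x=3, y=6) -> (x=2, y=6)
  E (east): (x=2, y=6) -> (x=3, y=6)
  S (south): (x=3, y=6) -> (x=3, y=7)
  N (north): (x=3, y=7) -> (x=3, y=6)
  E (east): (x=3, y=6) -> (x=0, y=6)
  S (south): blocked, stay at (x=0, y=6)
  W (west): (x=0, y=6) -> (x=3, y=6)
  W (west): (x=3, y=6) -> (x=2, y=6)
Final: (x=2, y=6)

Answer: Final position: (x=2, y=6)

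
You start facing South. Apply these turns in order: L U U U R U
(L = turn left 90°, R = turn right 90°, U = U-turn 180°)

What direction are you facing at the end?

Start: South
  L (left (90° counter-clockwise)) -> East
  U (U-turn (180°)) -> West
  U (U-turn (180°)) -> East
  U (U-turn (180°)) -> West
  R (right (90° clockwise)) -> North
  U (U-turn (180°)) -> South
Final: South

Answer: Final heading: South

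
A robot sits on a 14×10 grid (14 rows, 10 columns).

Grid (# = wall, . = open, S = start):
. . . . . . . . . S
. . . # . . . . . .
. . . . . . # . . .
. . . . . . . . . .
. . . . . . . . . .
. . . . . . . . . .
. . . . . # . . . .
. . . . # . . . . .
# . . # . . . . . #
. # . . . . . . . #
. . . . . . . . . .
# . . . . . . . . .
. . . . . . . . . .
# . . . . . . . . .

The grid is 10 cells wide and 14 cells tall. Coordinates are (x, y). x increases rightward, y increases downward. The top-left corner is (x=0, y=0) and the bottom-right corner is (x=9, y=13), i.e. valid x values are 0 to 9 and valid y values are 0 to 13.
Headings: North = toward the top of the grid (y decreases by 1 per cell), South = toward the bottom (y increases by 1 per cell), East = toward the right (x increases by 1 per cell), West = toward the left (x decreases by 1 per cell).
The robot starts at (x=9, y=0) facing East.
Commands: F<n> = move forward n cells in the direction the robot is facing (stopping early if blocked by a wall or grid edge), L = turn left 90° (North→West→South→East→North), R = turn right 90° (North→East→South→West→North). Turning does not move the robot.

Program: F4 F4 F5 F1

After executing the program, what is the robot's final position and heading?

Answer: Final position: (x=9, y=0), facing East

Derivation:
Start: (x=9, y=0), facing East
  F4: move forward 0/4 (blocked), now at (x=9, y=0)
  F4: move forward 0/4 (blocked), now at (x=9, y=0)
  F5: move forward 0/5 (blocked), now at (x=9, y=0)
  F1: move forward 0/1 (blocked), now at (x=9, y=0)
Final: (x=9, y=0), facing East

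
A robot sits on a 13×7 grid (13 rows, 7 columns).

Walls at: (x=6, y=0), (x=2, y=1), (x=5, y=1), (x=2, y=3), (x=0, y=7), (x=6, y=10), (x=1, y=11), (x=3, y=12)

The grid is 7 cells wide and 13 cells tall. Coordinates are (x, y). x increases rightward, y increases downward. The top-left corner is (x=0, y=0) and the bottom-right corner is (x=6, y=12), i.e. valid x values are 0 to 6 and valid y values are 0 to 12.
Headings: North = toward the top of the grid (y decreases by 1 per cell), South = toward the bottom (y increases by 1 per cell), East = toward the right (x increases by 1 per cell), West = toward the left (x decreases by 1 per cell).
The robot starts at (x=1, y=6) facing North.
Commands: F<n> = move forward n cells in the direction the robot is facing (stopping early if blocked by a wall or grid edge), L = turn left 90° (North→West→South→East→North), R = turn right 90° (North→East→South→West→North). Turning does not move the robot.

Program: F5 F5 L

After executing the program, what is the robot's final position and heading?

Start: (x=1, y=6), facing North
  F5: move forward 5, now at (x=1, y=1)
  F5: move forward 1/5 (blocked), now at (x=1, y=0)
  L: turn left, now facing West
Final: (x=1, y=0), facing West

Answer: Final position: (x=1, y=0), facing West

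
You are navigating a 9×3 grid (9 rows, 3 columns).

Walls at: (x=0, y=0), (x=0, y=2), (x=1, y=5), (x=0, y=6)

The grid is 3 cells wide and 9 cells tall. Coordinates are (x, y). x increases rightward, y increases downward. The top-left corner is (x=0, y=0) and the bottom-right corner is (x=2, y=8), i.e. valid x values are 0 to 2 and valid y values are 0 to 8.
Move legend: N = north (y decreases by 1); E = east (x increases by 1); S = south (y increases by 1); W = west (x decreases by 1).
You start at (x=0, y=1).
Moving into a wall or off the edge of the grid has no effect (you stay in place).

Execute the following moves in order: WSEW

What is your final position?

Start: (x=0, y=1)
  W (west): blocked, stay at (x=0, y=1)
  S (south): blocked, stay at (x=0, y=1)
  E (east): (x=0, y=1) -> (x=1, y=1)
  W (west): (x=1, y=1) -> (x=0, y=1)
Final: (x=0, y=1)

Answer: Final position: (x=0, y=1)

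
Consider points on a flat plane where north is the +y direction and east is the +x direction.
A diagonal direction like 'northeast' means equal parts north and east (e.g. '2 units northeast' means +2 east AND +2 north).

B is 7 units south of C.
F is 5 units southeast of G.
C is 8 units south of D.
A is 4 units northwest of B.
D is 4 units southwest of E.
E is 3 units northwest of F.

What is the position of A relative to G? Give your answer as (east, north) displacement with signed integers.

Answer: A is at (east=-6, north=-17) relative to G.

Derivation:
Place G at the origin (east=0, north=0).
  F is 5 units southeast of G: delta (east=+5, north=-5); F at (east=5, north=-5).
  E is 3 units northwest of F: delta (east=-3, north=+3); E at (east=2, north=-2).
  D is 4 units southwest of E: delta (east=-4, north=-4); D at (east=-2, north=-6).
  C is 8 units south of D: delta (east=+0, north=-8); C at (east=-2, north=-14).
  B is 7 units south of C: delta (east=+0, north=-7); B at (east=-2, north=-21).
  A is 4 units northwest of B: delta (east=-4, north=+4); A at (east=-6, north=-17).
Therefore A relative to G: (east=-6, north=-17).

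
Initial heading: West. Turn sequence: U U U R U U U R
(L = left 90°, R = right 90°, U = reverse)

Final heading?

Answer: Final heading: East

Derivation:
Start: West
  U (U-turn (180°)) -> East
  U (U-turn (180°)) -> West
  U (U-turn (180°)) -> East
  R (right (90° clockwise)) -> South
  U (U-turn (180°)) -> North
  U (U-turn (180°)) -> South
  U (U-turn (180°)) -> North
  R (right (90° clockwise)) -> East
Final: East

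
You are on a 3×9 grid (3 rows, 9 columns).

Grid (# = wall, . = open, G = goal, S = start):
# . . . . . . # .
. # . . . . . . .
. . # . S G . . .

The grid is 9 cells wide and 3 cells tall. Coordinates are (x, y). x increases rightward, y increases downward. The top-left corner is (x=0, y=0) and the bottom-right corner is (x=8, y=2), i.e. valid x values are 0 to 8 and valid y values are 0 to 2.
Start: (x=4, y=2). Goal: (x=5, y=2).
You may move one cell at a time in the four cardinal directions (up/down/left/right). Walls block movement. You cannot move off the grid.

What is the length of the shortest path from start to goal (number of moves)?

BFS from (x=4, y=2) until reaching (x=5, y=2):
  Distance 0: (x=4, y=2)
  Distance 1: (x=4, y=1), (x=3, y=2), (x=5, y=2)  <- goal reached here
One shortest path (1 moves): (x=4, y=2) -> (x=5, y=2)

Answer: Shortest path length: 1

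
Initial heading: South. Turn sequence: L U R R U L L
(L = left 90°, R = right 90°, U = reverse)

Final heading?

Answer: Final heading: East

Derivation:
Start: South
  L (left (90° counter-clockwise)) -> East
  U (U-turn (180°)) -> West
  R (right (90° clockwise)) -> North
  R (right (90° clockwise)) -> East
  U (U-turn (180°)) -> West
  L (left (90° counter-clockwise)) -> South
  L (left (90° counter-clockwise)) -> East
Final: East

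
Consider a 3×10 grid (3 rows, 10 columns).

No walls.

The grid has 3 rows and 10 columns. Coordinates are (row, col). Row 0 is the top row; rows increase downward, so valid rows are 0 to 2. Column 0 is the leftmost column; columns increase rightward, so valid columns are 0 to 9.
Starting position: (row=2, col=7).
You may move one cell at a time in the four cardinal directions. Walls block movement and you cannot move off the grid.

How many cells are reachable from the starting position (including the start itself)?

BFS flood-fill from (row=2, col=7):
  Distance 0: (row=2, col=7)
  Distance 1: (row=1, col=7), (row=2, col=6), (row=2, col=8)
  Distance 2: (row=0, col=7), (row=1, col=6), (row=1, col=8), (row=2, col=5), (row=2, col=9)
  Distance 3: (row=0, col=6), (row=0, col=8), (row=1, col=5), (row=1, col=9), (row=2, col=4)
  Distance 4: (row=0, col=5), (row=0, col=9), (row=1, col=4), (row=2, col=3)
  Distance 5: (row=0, col=4), (row=1, col=3), (row=2, col=2)
  Distance 6: (row=0, col=3), (row=1, col=2), (row=2, col=1)
  Distance 7: (row=0, col=2), (row=1, col=1), (row=2, col=0)
  Distance 8: (row=0, col=1), (row=1, col=0)
  Distance 9: (row=0, col=0)
Total reachable: 30 (grid has 30 open cells total)

Answer: Reachable cells: 30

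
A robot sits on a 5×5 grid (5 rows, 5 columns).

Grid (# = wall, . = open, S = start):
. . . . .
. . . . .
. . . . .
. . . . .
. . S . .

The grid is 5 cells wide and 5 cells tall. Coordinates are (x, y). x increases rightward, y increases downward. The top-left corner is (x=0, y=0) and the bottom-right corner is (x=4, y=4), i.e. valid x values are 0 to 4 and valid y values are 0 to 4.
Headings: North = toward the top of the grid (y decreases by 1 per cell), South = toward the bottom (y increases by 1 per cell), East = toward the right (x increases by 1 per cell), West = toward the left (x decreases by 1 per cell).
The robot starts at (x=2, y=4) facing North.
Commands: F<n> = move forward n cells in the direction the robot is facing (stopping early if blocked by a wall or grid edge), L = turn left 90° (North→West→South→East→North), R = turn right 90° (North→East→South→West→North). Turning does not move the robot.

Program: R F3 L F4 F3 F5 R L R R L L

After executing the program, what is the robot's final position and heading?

Answer: Final position: (x=4, y=0), facing North

Derivation:
Start: (x=2, y=4), facing North
  R: turn right, now facing East
  F3: move forward 2/3 (blocked), now at (x=4, y=4)
  L: turn left, now facing North
  F4: move forward 4, now at (x=4, y=0)
  F3: move forward 0/3 (blocked), now at (x=4, y=0)
  F5: move forward 0/5 (blocked), now at (x=4, y=0)
  R: turn right, now facing East
  L: turn left, now facing North
  R: turn right, now facing East
  R: turn right, now facing South
  L: turn left, now facing East
  L: turn left, now facing North
Final: (x=4, y=0), facing North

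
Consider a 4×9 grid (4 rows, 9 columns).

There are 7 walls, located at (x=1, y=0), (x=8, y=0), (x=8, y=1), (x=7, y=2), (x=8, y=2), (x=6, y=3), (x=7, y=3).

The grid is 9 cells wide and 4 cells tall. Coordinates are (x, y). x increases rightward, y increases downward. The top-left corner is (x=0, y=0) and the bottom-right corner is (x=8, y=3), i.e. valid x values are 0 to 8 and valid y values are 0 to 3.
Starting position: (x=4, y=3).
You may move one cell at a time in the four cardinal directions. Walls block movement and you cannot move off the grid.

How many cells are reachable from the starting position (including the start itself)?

Answer: Reachable cells: 28

Derivation:
BFS flood-fill from (x=4, y=3):
  Distance 0: (x=4, y=3)
  Distance 1: (x=4, y=2), (x=3, y=3), (x=5, y=3)
  Distance 2: (x=4, y=1), (x=3, y=2), (x=5, y=2), (x=2, y=3)
  Distance 3: (x=4, y=0), (x=3, y=1), (x=5, y=1), (x=2, y=2), (x=6, y=2), (x=1, y=3)
  Distance 4: (x=3, y=0), (x=5, y=0), (x=2, y=1), (x=6, y=1), (x=1, y=2), (x=0, y=3)
  Distance 5: (x=2, y=0), (x=6, y=0), (x=1, y=1), (x=7, y=1), (x=0, y=2)
  Distance 6: (x=7, y=0), (x=0, y=1)
  Distance 7: (x=0, y=0)
Total reachable: 28 (grid has 29 open cells total)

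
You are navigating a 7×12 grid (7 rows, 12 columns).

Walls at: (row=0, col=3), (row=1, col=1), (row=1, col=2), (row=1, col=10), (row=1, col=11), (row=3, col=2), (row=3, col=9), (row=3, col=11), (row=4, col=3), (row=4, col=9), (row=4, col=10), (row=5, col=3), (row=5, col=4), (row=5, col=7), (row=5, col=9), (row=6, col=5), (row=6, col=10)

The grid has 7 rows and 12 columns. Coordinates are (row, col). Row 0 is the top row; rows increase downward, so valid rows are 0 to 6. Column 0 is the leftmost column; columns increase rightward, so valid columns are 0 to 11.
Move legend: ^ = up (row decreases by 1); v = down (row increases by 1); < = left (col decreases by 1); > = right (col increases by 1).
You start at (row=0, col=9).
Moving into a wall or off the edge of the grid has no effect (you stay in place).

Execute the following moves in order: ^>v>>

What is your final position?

Start: (row=0, col=9)
  ^ (up): blocked, stay at (row=0, col=9)
  > (right): (row=0, col=9) -> (row=0, col=10)
  v (down): blocked, stay at (row=0, col=10)
  > (right): (row=0, col=10) -> (row=0, col=11)
  > (right): blocked, stay at (row=0, col=11)
Final: (row=0, col=11)

Answer: Final position: (row=0, col=11)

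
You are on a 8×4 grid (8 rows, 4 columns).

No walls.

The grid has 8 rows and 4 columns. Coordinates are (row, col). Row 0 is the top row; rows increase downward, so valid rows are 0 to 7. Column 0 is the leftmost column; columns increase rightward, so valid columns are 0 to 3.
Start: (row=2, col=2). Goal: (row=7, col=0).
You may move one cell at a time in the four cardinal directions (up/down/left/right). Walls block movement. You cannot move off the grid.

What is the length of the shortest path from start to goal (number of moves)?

Answer: Shortest path length: 7

Derivation:
BFS from (row=2, col=2) until reaching (row=7, col=0):
  Distance 0: (row=2, col=2)
  Distance 1: (row=1, col=2), (row=2, col=1), (row=2, col=3), (row=3, col=2)
  Distance 2: (row=0, col=2), (row=1, col=1), (row=1, col=3), (row=2, col=0), (row=3, col=1), (row=3, col=3), (row=4, col=2)
  Distance 3: (row=0, col=1), (row=0, col=3), (row=1, col=0), (row=3, col=0), (row=4, col=1), (row=4, col=3), (row=5, col=2)
  Distance 4: (row=0, col=0), (row=4, col=0), (row=5, col=1), (row=5, col=3), (row=6, col=2)
  Distance 5: (row=5, col=0), (row=6, col=1), (row=6, col=3), (row=7, col=2)
  Distance 6: (row=6, col=0), (row=7, col=1), (row=7, col=3)
  Distance 7: (row=7, col=0)  <- goal reached here
One shortest path (7 moves): (row=2, col=2) -> (row=2, col=1) -> (row=2, col=0) -> (row=3, col=0) -> (row=4, col=0) -> (row=5, col=0) -> (row=6, col=0) -> (row=7, col=0)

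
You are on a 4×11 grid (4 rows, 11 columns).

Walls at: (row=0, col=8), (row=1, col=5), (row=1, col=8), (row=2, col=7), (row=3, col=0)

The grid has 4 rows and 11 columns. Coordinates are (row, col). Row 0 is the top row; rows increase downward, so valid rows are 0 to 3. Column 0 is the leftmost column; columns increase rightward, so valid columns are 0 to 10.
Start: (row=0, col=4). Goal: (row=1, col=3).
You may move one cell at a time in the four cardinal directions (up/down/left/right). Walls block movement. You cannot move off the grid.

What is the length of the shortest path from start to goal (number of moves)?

BFS from (row=0, col=4) until reaching (row=1, col=3):
  Distance 0: (row=0, col=4)
  Distance 1: (row=0, col=3), (row=0, col=5), (row=1, col=4)
  Distance 2: (row=0, col=2), (row=0, col=6), (row=1, col=3), (row=2, col=4)  <- goal reached here
One shortest path (2 moves): (row=0, col=4) -> (row=0, col=3) -> (row=1, col=3)

Answer: Shortest path length: 2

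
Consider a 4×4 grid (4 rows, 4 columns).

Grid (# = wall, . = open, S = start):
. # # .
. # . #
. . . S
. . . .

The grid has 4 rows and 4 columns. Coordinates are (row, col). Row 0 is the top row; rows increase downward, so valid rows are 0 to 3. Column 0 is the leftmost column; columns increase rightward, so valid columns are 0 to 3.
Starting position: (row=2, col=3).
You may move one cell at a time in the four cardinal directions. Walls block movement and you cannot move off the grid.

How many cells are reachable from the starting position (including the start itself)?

BFS flood-fill from (row=2, col=3):
  Distance 0: (row=2, col=3)
  Distance 1: (row=2, col=2), (row=3, col=3)
  Distance 2: (row=1, col=2), (row=2, col=1), (row=3, col=2)
  Distance 3: (row=2, col=0), (row=3, col=1)
  Distance 4: (row=1, col=0), (row=3, col=0)
  Distance 5: (row=0, col=0)
Total reachable: 11 (grid has 12 open cells total)

Answer: Reachable cells: 11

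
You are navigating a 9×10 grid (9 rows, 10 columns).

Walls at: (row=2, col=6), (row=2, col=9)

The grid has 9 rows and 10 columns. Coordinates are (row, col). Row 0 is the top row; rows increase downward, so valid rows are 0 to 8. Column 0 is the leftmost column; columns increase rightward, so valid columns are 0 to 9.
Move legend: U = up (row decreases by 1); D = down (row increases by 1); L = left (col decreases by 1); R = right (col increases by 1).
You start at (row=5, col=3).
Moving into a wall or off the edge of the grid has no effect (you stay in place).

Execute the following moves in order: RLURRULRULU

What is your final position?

Start: (row=5, col=3)
  R (right): (row=5, col=3) -> (row=5, col=4)
  L (left): (row=5, col=4) -> (row=5, col=3)
  U (up): (row=5, col=3) -> (row=4, col=3)
  R (right): (row=4, col=3) -> (row=4, col=4)
  R (right): (row=4, col=4) -> (row=4, col=5)
  U (up): (row=4, col=5) -> (row=3, col=5)
  L (left): (row=3, col=5) -> (row=3, col=4)
  R (right): (row=3, col=4) -> (row=3, col=5)
  U (up): (row=3, col=5) -> (row=2, col=5)
  L (left): (row=2, col=5) -> (row=2, col=4)
  U (up): (row=2, col=4) -> (row=1, col=4)
Final: (row=1, col=4)

Answer: Final position: (row=1, col=4)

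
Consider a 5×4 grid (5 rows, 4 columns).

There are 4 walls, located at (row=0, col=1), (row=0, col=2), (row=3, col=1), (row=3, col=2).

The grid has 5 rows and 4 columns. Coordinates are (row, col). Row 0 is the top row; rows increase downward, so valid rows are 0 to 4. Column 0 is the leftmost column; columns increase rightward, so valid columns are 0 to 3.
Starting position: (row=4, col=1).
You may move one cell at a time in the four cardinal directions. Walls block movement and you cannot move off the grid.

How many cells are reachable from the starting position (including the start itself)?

Answer: Reachable cells: 16

Derivation:
BFS flood-fill from (row=4, col=1):
  Distance 0: (row=4, col=1)
  Distance 1: (row=4, col=0), (row=4, col=2)
  Distance 2: (row=3, col=0), (row=4, col=3)
  Distance 3: (row=2, col=0), (row=3, col=3)
  Distance 4: (row=1, col=0), (row=2, col=1), (row=2, col=3)
  Distance 5: (row=0, col=0), (row=1, col=1), (row=1, col=3), (row=2, col=2)
  Distance 6: (row=0, col=3), (row=1, col=2)
Total reachable: 16 (grid has 16 open cells total)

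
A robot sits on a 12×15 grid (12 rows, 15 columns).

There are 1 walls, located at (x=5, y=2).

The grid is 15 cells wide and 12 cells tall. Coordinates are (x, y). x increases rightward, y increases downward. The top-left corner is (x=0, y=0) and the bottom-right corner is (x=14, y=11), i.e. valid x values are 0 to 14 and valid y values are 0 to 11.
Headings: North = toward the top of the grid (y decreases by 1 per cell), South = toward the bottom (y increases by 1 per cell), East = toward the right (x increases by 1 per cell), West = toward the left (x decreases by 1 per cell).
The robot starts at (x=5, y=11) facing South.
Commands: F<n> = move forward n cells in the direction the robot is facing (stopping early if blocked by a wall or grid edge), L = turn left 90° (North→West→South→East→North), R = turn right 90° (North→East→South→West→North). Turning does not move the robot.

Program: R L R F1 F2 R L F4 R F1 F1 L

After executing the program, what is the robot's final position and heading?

Start: (x=5, y=11), facing South
  R: turn right, now facing West
  L: turn left, now facing South
  R: turn right, now facing West
  F1: move forward 1, now at (x=4, y=11)
  F2: move forward 2, now at (x=2, y=11)
  R: turn right, now facing North
  L: turn left, now facing West
  F4: move forward 2/4 (blocked), now at (x=0, y=11)
  R: turn right, now facing North
  F1: move forward 1, now at (x=0, y=10)
  F1: move forward 1, now at (x=0, y=9)
  L: turn left, now facing West
Final: (x=0, y=9), facing West

Answer: Final position: (x=0, y=9), facing West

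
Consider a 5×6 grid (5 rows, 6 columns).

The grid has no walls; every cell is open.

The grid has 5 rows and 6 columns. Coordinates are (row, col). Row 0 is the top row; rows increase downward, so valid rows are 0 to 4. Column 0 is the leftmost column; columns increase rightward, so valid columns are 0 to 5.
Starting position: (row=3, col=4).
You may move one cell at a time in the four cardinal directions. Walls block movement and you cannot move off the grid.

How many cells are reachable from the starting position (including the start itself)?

Answer: Reachable cells: 30

Derivation:
BFS flood-fill from (row=3, col=4):
  Distance 0: (row=3, col=4)
  Distance 1: (row=2, col=4), (row=3, col=3), (row=3, col=5), (row=4, col=4)
  Distance 2: (row=1, col=4), (row=2, col=3), (row=2, col=5), (row=3, col=2), (row=4, col=3), (row=4, col=5)
  Distance 3: (row=0, col=4), (row=1, col=3), (row=1, col=5), (row=2, col=2), (row=3, col=1), (row=4, col=2)
  Distance 4: (row=0, col=3), (row=0, col=5), (row=1, col=2), (row=2, col=1), (row=3, col=0), (row=4, col=1)
  Distance 5: (row=0, col=2), (row=1, col=1), (row=2, col=0), (row=4, col=0)
  Distance 6: (row=0, col=1), (row=1, col=0)
  Distance 7: (row=0, col=0)
Total reachable: 30 (grid has 30 open cells total)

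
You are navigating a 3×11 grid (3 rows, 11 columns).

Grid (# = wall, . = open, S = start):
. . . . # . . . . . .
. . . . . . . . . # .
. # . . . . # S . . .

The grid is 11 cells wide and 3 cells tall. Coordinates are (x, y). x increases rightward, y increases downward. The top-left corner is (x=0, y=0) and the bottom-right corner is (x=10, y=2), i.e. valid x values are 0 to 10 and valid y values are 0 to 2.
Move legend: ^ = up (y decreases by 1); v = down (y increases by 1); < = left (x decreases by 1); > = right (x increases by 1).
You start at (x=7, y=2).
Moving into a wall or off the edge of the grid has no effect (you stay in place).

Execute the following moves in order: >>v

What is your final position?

Answer: Final position: (x=9, y=2)

Derivation:
Start: (x=7, y=2)
  > (right): (x=7, y=2) -> (x=8, y=2)
  > (right): (x=8, y=2) -> (x=9, y=2)
  v (down): blocked, stay at (x=9, y=2)
Final: (x=9, y=2)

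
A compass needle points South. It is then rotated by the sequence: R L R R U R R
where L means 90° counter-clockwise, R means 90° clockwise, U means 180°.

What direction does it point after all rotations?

Start: South
  R (right (90° clockwise)) -> West
  L (left (90° counter-clockwise)) -> South
  R (right (90° clockwise)) -> West
  R (right (90° clockwise)) -> North
  U (U-turn (180°)) -> South
  R (right (90° clockwise)) -> West
  R (right (90° clockwise)) -> North
Final: North

Answer: Final heading: North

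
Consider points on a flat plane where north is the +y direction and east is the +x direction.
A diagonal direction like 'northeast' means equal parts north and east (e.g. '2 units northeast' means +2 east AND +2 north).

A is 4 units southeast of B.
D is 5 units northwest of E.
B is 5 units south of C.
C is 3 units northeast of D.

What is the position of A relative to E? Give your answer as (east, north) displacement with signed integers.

Place E at the origin (east=0, north=0).
  D is 5 units northwest of E: delta (east=-5, north=+5); D at (east=-5, north=5).
  C is 3 units northeast of D: delta (east=+3, north=+3); C at (east=-2, north=8).
  B is 5 units south of C: delta (east=+0, north=-5); B at (east=-2, north=3).
  A is 4 units southeast of B: delta (east=+4, north=-4); A at (east=2, north=-1).
Therefore A relative to E: (east=2, north=-1).

Answer: A is at (east=2, north=-1) relative to E.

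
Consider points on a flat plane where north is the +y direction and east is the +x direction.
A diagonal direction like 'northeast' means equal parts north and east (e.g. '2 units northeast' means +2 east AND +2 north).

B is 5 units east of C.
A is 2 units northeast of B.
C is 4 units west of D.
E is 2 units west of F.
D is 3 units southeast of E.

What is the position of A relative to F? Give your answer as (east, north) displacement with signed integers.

Answer: A is at (east=4, north=-1) relative to F.

Derivation:
Place F at the origin (east=0, north=0).
  E is 2 units west of F: delta (east=-2, north=+0); E at (east=-2, north=0).
  D is 3 units southeast of E: delta (east=+3, north=-3); D at (east=1, north=-3).
  C is 4 units west of D: delta (east=-4, north=+0); C at (east=-3, north=-3).
  B is 5 units east of C: delta (east=+5, north=+0); B at (east=2, north=-3).
  A is 2 units northeast of B: delta (east=+2, north=+2); A at (east=4, north=-1).
Therefore A relative to F: (east=4, north=-1).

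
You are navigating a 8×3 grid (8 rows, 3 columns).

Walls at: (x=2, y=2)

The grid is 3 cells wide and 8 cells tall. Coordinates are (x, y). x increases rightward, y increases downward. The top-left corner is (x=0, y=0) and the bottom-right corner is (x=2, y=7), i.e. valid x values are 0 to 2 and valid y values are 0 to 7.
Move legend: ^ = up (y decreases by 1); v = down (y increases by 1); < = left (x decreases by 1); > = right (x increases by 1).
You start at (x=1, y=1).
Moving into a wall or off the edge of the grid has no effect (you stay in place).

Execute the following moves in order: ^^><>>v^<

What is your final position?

Answer: Final position: (x=1, y=0)

Derivation:
Start: (x=1, y=1)
  ^ (up): (x=1, y=1) -> (x=1, y=0)
  ^ (up): blocked, stay at (x=1, y=0)
  > (right): (x=1, y=0) -> (x=2, y=0)
  < (left): (x=2, y=0) -> (x=1, y=0)
  > (right): (x=1, y=0) -> (x=2, y=0)
  > (right): blocked, stay at (x=2, y=0)
  v (down): (x=2, y=0) -> (x=2, y=1)
  ^ (up): (x=2, y=1) -> (x=2, y=0)
  < (left): (x=2, y=0) -> (x=1, y=0)
Final: (x=1, y=0)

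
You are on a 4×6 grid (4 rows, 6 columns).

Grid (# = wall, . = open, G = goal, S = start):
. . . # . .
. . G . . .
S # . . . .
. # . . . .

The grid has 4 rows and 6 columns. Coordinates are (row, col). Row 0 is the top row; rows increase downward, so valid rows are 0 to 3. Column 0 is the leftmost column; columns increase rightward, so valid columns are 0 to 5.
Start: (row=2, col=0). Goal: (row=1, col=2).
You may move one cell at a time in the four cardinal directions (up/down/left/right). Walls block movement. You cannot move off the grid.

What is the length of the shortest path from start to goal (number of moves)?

Answer: Shortest path length: 3

Derivation:
BFS from (row=2, col=0) until reaching (row=1, col=2):
  Distance 0: (row=2, col=0)
  Distance 1: (row=1, col=0), (row=3, col=0)
  Distance 2: (row=0, col=0), (row=1, col=1)
  Distance 3: (row=0, col=1), (row=1, col=2)  <- goal reached here
One shortest path (3 moves): (row=2, col=0) -> (row=1, col=0) -> (row=1, col=1) -> (row=1, col=2)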